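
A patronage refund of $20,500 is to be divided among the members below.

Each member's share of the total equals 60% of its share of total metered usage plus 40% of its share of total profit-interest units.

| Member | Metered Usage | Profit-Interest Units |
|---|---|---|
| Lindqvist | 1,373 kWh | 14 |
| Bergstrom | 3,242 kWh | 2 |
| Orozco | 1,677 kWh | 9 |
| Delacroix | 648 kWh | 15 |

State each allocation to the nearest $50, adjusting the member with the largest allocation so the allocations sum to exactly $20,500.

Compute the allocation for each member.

Metered usage total 6,940; profit-interest units total 40.
Blended shares (60% metered usage + 40% profit-interest units): Lindqvist 0.2587; Bergstrom 0.3003; Orozco 0.2350; Delacroix 0.2060.
Proportional shares: Lindqvist 5,303.41; Bergstrom 6,155.91; Orozco 4,817.20; Delacroix 4,223.47.
After rounding ($50): Lindqvist $5,300; Bergstrom $6,150; Orozco $4,800; Delacroix $4,200. Sum = $20,450.
Difference $20,500 − $20,450 = +$50 applied to largest allocation (Bergstrom): Bergstrom becomes $6,200.

Lindqvist: $5,300 | Bergstrom: $6,200 | Orozco: $4,800 | Delacroix: $4,200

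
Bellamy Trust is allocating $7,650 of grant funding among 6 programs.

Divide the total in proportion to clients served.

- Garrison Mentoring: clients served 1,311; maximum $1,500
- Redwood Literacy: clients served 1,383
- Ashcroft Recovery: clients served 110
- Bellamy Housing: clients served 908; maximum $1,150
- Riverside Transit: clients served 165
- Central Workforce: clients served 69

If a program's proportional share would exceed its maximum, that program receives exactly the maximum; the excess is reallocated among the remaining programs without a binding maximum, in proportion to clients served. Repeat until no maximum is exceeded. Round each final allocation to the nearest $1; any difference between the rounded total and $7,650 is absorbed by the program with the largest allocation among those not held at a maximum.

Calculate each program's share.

Garrison Mentoring: $1,500; Redwood Literacy: $4,004; Ashcroft Recovery: $318; Bellamy Housing: $1,150; Riverside Transit: $478; Central Workforce: $200

Clients served total: 3,946.
Unconstrained shares: Garrison Mentoring 2,541.60; Redwood Literacy 2,681.18; Ashcroft Recovery 213.25; Bellamy Housing 1,760.31; Riverside Transit 319.88; Central Workforce 133.77.
Capped: Garrison Mentoring ($1,500), Bellamy Housing ($1,150); remaining pool $5,000 reallocated over remaining clients served 1,727.
Shares after redistribution: Redwood Literacy 4,004.05 → $4,004; Ashcroft Recovery 318.47 → $318; Riverside Transit 477.71 → $478; Central Workforce 199.77 → $200.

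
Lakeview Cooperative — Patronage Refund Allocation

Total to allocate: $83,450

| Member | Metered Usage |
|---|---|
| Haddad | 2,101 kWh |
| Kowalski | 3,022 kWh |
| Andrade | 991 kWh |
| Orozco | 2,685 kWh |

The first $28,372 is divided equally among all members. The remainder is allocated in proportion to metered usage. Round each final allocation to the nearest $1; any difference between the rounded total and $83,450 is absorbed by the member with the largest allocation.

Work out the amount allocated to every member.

Haddad: $20,244 · Kowalski: $26,010 · Andrade: $13,296 · Orozco: $23,900

$28,372 shared equally gives $7,093 per member.
Remainder $55,078 by metered usage (total 8,799): Haddad 13,151.37 → $13,151; Kowalski 18,916.44 → $18,916; Andrade 6,203.24 → $6,203; Orozco 16,806.96 → $16,807.
Rounding difference +$1 on remainder applied to Kowalski.
Totals: Haddad $7,093 + $13,151 = $20,244; Kowalski $7,093 + $18,917 = $26,010; Andrade $7,093 + $6,203 = $13,296; Orozco $7,093 + $16,807 = $23,900.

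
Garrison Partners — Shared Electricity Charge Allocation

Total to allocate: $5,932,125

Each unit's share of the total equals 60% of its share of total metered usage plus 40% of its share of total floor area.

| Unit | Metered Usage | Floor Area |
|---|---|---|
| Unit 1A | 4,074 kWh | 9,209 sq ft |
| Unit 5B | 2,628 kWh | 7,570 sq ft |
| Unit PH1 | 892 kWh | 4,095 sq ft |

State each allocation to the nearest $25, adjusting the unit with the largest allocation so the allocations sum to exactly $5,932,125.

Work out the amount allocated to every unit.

Unit 1A: $2,956,300 | Unit 5B: $2,092,250 | Unit PH1: $883,575

Totals — metered usage 7,594, floor area 20,874.
Composite weights (60% metered usage + 40% floor area): Unit 1A 0.4984; Unit 5B 0.3527; Unit PH1 0.1489.
Pro-rata amounts: Unit 1A 2,956,298.42; Unit 5B 2,092,251.29; Unit PH1 883,575.29.
At nearest $25: Unit 1A $2,956,300; Unit 5B $2,092,250; Unit PH1 $883,575. Sum = $5,932,125.
Sum already equals the total — no adjustment.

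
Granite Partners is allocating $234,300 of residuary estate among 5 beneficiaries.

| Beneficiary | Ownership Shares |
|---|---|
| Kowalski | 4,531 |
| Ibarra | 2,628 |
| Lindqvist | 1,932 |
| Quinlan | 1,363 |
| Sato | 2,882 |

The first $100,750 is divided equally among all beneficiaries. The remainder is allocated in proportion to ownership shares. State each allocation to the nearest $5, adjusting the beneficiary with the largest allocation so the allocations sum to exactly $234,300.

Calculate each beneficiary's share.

$100,750 shared equally gives $20,150 per beneficiary.
Remainder $133,550 by ownership shares (total 13,336): Kowalski 45,374.55 → $45,375; Ibarra 26,317.44 → $26,315; Lindqvist 19,347.53 → $19,350; Quinlan 13,649.42 → $13,650; Sato 28,861.06 → $28,860.
Totals: Kowalski $20,150 + $45,375 = $65,525; Ibarra $20,150 + $26,315 = $46,465; Lindqvist $20,150 + $19,350 = $39,500; Quinlan $20,150 + $13,650 = $33,800; Sato $20,150 + $28,860 = $49,010.

Kowalski: $65,525 | Ibarra: $46,465 | Lindqvist: $39,500 | Quinlan: $33,800 | Sato: $49,010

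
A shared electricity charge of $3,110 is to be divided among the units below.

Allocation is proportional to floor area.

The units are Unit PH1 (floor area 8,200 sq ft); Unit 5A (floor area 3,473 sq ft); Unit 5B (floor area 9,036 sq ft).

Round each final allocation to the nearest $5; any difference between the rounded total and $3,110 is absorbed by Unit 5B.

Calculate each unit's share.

Unit PH1: $1,230 · Unit 5A: $520 · Unit 5B: $1,360

Floor area total: 20,709.
Proportional shares: Unit PH1 8,200/20,709 × $3,110 = 1,231.45; Unit 5A 3,473/20,709 × $3,110 = 521.56; Unit 5B 9,036/20,709 × $3,110 = 1,356.99.
After rounding ($5): Unit PH1 $1,230; Unit 5A $520; Unit 5B $1,355. Sum = $3,105.
Difference $3,110 − $3,105 = +$5 applied to Unit 5B: Unit 5B becomes $1,360.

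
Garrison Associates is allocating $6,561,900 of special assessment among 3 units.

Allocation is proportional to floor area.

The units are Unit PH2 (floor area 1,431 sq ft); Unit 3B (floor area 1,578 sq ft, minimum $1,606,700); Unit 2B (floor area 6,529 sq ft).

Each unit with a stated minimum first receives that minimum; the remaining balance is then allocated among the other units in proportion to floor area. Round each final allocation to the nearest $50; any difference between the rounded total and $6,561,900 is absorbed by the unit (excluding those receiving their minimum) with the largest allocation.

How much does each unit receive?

Fund the minimums — Unit 3B $1,606,700. Balance $4,955,200.
Balance split over remaining floor area 7,960: Unit PH2 890,815.48 → $890,800; Unit 2B 4,064,384.52 → $4,064,400.

Unit PH2: $890,800 | Unit 3B: $1,606,700 | Unit 2B: $4,064,400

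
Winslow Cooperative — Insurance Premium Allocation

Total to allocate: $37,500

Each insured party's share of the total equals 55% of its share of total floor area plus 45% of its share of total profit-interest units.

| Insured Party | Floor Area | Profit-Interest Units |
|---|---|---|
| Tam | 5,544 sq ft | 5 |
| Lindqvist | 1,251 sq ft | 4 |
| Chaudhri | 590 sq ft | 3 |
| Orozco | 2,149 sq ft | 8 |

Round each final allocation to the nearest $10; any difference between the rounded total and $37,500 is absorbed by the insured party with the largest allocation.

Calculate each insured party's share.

Floor area total 9,534; profit-interest units total 20.
Blended shares (55% floor area + 45% profit-interest units): Tam 0.4323; Lindqvist 0.1622; Chaudhri 0.1015; Orozco 0.3040.
Unrounded shares: Tam 16,212.14; Lindqvist 6,081.30; Chaudhri 3,807.60; Orozco 11,398.95.
Rounded to nearest $10: Tam $16,210; Lindqvist $6,080; Chaudhri $3,810; Orozco $11,400. Sum = $37,500.
Sum already equals the total — no adjustment.

Tam: $16,210; Lindqvist: $6,080; Chaudhri: $3,810; Orozco: $11,400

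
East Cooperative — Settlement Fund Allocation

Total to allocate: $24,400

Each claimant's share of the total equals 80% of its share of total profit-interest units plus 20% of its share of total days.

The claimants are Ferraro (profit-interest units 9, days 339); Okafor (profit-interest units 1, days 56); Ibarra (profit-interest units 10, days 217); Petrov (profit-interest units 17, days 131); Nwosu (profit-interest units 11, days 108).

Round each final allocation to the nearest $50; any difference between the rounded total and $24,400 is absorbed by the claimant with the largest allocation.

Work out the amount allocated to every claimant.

Profit-interest units total 48; days total 851.
Blended shares (80% profit-interest units + 20% days): Ferraro 0.2297; Okafor 0.0298; Ibarra 0.2177; Petrov 0.3141; Nwosu 0.2087.
Proportional shares: Ferraro 5,603.97; Okafor 727.79; Ibarra 5,311.04; Petrov 7,664.54; Nwosu 5,092.65.
Rounded to nearest $50: Ferraro $5,600; Okafor $750; Ibarra $5,300; Petrov $7,650; Nwosu $5,100. Sum = $24,400.
Rounded total matches; no reconciliation needed.

Ferraro: $5,600; Okafor: $750; Ibarra: $5,300; Petrov: $7,650; Nwosu: $5,100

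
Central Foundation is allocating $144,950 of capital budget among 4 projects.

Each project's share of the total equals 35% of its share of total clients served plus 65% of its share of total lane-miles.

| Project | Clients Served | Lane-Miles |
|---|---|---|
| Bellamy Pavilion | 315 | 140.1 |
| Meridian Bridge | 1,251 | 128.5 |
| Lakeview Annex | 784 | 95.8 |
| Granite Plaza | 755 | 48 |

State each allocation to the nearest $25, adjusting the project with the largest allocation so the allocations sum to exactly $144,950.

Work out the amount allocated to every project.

Clients served total 3,105; lane-miles total 412.4.
Blended shares (35% clients served + 65% lane-miles): Bellamy Pavilion 0.2563; Meridian Bridge 0.3435; Lakeview Annex 0.2394; Granite Plaza 0.1608.
Raw shares: Bellamy Pavilion 37,154.22; Meridian Bridge 49,797.35; Lakeview Annex 34,696.36; Granite Plaza 23,302.07.
Rounded to nearest $25: Bellamy Pavilion $37,150; Meridian Bridge $49,800; Lakeview Annex $34,700; Granite Plaza $23,300. Sum = $144,950.
Sum already equals the total — no adjustment.

Bellamy Pavilion: $37,150 | Meridian Bridge: $49,800 | Lakeview Annex: $34,700 | Granite Plaza: $23,300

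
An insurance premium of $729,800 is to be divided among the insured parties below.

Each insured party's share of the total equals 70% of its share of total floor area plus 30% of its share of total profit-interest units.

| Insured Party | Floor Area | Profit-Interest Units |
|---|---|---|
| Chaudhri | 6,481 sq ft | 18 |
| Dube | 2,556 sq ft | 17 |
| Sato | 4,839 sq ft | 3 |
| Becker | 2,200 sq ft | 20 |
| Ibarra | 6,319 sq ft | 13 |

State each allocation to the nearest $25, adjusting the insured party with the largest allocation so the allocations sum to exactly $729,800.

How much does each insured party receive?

Totals — floor area 22,395, profit-interest units 71.
Composite weights (70% floor area + 30% profit-interest units): Chaudhri 0.2786; Dube 0.1517; Sato 0.1639; Becker 0.1533; Ibarra 0.2524.
Unrounded shares: Chaudhri 203,346.22; Dube 110,728.04; Sato 119,635.07; Becker 111,858.19; Ibarra 184,232.47.
At nearest $25: Chaudhri $203,350; Dube $110,725; Sato $119,625; Becker $111,850; Ibarra $184,225. Sum = $729,775.
Difference $729,800 − $729,775 = +$25 applied to largest allocation (Chaudhri): Chaudhri becomes $203,375.

Chaudhri: $203,375; Dube: $110,725; Sato: $119,625; Becker: $111,850; Ibarra: $184,225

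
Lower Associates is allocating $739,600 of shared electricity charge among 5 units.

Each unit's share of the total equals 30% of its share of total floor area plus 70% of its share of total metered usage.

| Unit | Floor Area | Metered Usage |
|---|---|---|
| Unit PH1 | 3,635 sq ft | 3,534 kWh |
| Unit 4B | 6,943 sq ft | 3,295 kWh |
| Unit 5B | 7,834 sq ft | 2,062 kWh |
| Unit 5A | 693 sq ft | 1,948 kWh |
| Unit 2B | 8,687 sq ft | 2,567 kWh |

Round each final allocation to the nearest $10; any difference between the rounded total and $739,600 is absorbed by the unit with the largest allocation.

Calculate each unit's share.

Unit PH1: $165,500 · Unit 4B: $182,680 · Unit 5B: $142,170 · Unit 5A: $80,760 · Unit 2B: $168,490

Floor area total 27,792; metered usage total 13,406.
Combined weights (30% floor area + 70% metered usage): Unit PH1 0.2238; Unit 4B 0.2470; Unit 5B 0.1922; Unit 5A 0.1092; Unit 2B 0.2278.
Pro-rata amounts: Unit PH1 165,498.24; Unit 4B 182,678.14; Unit 5B 142,174.87; Unit 5A 80,761.52; Unit 2B 168,487.23.
At nearest $10: Unit PH1 $165,500; Unit 4B $182,680; Unit 5B $142,170; Unit 5A $80,760; Unit 2B $168,490. Sum = $739,600.
Rounded total matches; no reconciliation needed.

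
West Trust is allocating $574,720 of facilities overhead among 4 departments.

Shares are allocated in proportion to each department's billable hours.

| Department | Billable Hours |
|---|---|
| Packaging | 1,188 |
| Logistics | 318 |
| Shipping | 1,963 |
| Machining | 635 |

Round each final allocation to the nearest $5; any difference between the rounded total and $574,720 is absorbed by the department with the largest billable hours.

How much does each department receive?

Packaging: $166,365; Logistics: $44,530; Shipping: $274,900; Machining: $88,925

Billable hours total: 4,104.
Raw shares: Packaging 1,188/4,104 × $574,720 = 166,366.32; Logistics 318/4,104 × $574,720 = 44,532.40; Shipping 1,963/4,104 × $574,720 = 274,896.53; Machining 635/4,104 × $574,720 = 88,924.76.
After rounding ($5): Packaging $166,365; Logistics $44,530; Shipping $274,895; Machining $88,925. Sum = $574,715.
Difference $574,720 − $574,715 = +$5 applied to largest billable hours (Shipping): Shipping becomes $274,900.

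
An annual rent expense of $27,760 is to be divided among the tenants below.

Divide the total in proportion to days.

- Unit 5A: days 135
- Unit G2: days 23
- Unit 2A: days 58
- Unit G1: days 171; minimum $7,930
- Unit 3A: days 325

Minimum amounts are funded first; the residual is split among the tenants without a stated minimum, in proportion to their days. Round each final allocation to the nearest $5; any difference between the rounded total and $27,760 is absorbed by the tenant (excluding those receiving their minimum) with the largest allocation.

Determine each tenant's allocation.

Guaranteed amounts: Unit G1 $7,930. Residual $19,830.
Residual split over remaining days 541: Unit 5A 4,948.34 → $4,950; Unit G2 843.05 → $845; Unit 2A 2,125.95 → $2,125; Unit 3A 11,912.66 → $11,915.
Rounding difference −$5 applied to Unit 3A → $11,910.

Unit 5A: $4,950 · Unit G2: $845 · Unit 2A: $2,125 · Unit G1: $7,930 · Unit 3A: $11,910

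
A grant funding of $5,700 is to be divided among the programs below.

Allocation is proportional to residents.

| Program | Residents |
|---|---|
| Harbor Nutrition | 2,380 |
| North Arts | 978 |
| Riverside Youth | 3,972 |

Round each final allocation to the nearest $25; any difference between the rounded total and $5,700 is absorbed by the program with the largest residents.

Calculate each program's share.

Residents total: 2,380 + 978 + 3,972 = 7,330.
Pro-rata amounts: Harbor Nutrition 1,850.75; North Arts 760.52; Riverside Youth 3,088.73.
After rounding ($25): Harbor Nutrition $1,850; North Arts $750; Riverside Youth $3,100. Sum = $5,700.
Sum already equals the total — no adjustment.

Harbor Nutrition: $1,850 · North Arts: $750 · Riverside Youth: $3,100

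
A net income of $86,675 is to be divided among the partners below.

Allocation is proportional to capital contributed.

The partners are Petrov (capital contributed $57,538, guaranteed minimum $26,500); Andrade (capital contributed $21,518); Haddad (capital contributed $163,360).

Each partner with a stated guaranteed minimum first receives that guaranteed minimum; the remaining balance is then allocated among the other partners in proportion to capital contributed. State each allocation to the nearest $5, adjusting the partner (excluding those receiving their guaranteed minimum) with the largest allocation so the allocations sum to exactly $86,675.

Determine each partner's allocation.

Petrov: $26,500; Andrade: $7,005; Haddad: $53,170

Minimums first: Petrov $26,500. Remaining pool $60,175.
Remaining pool split over remaining capital contributed 184,878: Andrade 7,003.78 → $7,005; Haddad 53,171.22 → $53,170.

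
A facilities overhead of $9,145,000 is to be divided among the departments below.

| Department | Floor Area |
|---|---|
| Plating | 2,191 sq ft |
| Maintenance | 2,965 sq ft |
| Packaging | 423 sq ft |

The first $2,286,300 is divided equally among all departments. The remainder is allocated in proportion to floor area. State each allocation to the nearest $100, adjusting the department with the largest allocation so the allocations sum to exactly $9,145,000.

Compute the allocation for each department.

$2,286,300 shared equally gives $762,100 per department.
Remainder $6,858,700 by floor area (total 5,579): Plating 2,693,567.25 → $2,693,600; Maintenance 3,645,105.84 → $3,645,100; Packaging 520,026.90 → $520,000.
Totals: Plating $762,100 + $2,693,600 = $3,455,700; Maintenance $762,100 + $3,645,100 = $4,407,200; Packaging $762,100 + $520,000 = $1,282,100.

Plating: $3,455,700 | Maintenance: $4,407,200 | Packaging: $1,282,100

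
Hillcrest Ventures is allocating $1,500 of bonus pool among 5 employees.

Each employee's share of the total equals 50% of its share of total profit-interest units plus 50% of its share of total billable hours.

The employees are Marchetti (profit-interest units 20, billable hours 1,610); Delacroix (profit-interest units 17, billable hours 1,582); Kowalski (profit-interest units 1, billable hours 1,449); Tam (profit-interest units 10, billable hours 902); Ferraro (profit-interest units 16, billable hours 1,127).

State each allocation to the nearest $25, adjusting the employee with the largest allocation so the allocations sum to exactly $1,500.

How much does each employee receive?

Marchetti: $400; Delacroix: $375; Kowalski: $175; Tam: $225; Ferraro: $325

Profit-interest units total 64; billable hours total 6,670.
Composite weights (50% profit-interest units + 50% billable hours): Marchetti 0.2769; Delacroix 0.2514; Kowalski 0.1164; Tam 0.1457; Ferraro 0.2095.
Raw shares: Marchetti 415.41; Delacroix 377.10; Kowalski 174.65; Tam 218.61; Ferraro 314.22.
After rounding ($25): Marchetti $425; Delacroix $375; Kowalski $175; Tam $225; Ferraro $325. Sum = $1,525.
Difference $1,500 − $1,525 = −$25 applied to largest allocation (Marchetti): Marchetti becomes $400.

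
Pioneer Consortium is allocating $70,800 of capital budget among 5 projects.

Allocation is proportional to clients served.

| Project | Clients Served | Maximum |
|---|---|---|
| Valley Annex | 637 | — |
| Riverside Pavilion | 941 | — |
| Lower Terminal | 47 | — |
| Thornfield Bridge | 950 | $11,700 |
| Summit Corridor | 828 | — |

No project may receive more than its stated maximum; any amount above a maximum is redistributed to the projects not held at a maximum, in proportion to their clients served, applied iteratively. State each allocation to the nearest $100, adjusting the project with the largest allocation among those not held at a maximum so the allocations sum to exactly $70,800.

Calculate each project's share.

Valley Annex: $15,300 | Riverside Pavilion: $22,800 | Lower Terminal: $1,100 | Thornfield Bridge: $11,700 | Summit Corridor: $19,900

Clients served total: 3,403.
Proportional shares (ignoring caps): Valley Annex 13,252.89; Riverside Pavilion 19,577.67; Lower Terminal 977.84; Thornfield Bridge 19,764.91; Summit Corridor 17,226.68.
Capped: Thornfield Bridge ($11,700); remaining pool $59,100 reallocated over remaining clients served 2,453.
Shares after redistribution: Valley Annex 15,347.21 → $15,300; Riverside Pavilion 22,671.46 → $22,700; Lower Terminal 1,132.37 → $1,100; Summit Corridor 19,948.96 → $19,900.
Rounding difference +$100 applied to Riverside Pavilion → $22,800.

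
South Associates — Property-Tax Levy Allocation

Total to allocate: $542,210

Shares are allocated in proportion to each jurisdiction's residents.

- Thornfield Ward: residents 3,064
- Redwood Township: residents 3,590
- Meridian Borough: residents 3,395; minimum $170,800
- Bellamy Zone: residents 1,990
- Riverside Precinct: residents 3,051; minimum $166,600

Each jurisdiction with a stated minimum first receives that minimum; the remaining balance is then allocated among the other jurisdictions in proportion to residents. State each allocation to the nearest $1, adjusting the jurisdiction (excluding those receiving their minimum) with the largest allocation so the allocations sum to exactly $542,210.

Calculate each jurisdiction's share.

Guaranteed amounts: Meridian Borough $170,800; Riverside Precinct $166,600. Remaining pool $204,810.
Remaining pool split over remaining residents 8,644: Thornfield Ward 72,598.08 → $72,598; Redwood Township 85,061.07 → $85,061; Bellamy Zone 47,150.84 → $47,151.

Thornfield Ward: $72,598 | Redwood Township: $85,061 | Meridian Borough: $170,800 | Bellamy Zone: $47,151 | Riverside Precinct: $166,600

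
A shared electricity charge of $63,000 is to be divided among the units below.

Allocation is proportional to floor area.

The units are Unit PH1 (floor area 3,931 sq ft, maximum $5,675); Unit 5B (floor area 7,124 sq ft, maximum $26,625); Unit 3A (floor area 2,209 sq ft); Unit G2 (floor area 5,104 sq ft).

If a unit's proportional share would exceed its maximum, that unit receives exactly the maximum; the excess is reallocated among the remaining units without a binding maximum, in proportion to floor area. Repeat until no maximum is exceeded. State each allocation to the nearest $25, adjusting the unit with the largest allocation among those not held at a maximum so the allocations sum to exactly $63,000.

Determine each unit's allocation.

Floor area total: 18,368.
Proportional shares (ignoring caps): Unit PH1 13,482.85; Unit 5B 24,434.45; Unit 3A 7,576.60; Unit G2 17,506.10.
Cap binds for Unit PH1 ($5,675); remaining pool $57,325 reallocated over remaining floor area 14,437.
Cap binds for Unit 5B ($26,625); remaining pool $30,700 reallocated over remaining floor area 7,313.
Remaining shares: Unit 3A 9,273.39 → $9,275; Unit G2 21,426.61 → $21,425.

Unit PH1: $5,675; Unit 5B: $26,625; Unit 3A: $9,275; Unit G2: $21,425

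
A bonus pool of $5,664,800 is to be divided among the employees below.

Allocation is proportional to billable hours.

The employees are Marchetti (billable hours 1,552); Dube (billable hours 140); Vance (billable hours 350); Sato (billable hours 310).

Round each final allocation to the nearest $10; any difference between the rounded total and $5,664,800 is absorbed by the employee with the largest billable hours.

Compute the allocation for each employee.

Billable hours total: 1,552 + 140 + 350 + 310 = 2,352.
Unrounded shares: Marchetti 3,737,997.28; Dube 337,190.48; Vance 842,976.19; Sato 746,636.05.
After rounding ($10): Marchetti $3,738,000; Dube $337,190; Vance $842,980; Sato $746,640. Sum = $5,664,810.
Difference $5,664,800 − $5,664,810 = −$10 applied to largest billable hours (Marchetti): Marchetti becomes $3,737,990.

Marchetti: $3,737,990 · Dube: $337,190 · Vance: $842,980 · Sato: $746,640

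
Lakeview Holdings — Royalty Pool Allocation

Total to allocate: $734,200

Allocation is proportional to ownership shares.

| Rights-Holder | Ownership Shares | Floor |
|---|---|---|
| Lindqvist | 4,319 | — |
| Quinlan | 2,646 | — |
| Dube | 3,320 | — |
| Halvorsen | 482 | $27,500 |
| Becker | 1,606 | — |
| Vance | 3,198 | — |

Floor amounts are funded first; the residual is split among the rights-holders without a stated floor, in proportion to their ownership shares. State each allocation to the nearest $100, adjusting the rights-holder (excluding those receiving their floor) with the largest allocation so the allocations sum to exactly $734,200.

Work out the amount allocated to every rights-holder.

Minimums first: Halvorsen $27,500. Remaining pool $706,700.
Remaining pool split over remaining ownership shares 15,089: Lindqvist 202,282.28 → $202,300; Quinlan 123,926.58 → $123,900; Dube 155,493.67 → $155,500; Becker 75,217.72 → $75,200; Vance 149,779.75 → $149,800.

Lindqvist: $202,300; Quinlan: $123,900; Dube: $155,500; Halvorsen: $27,500; Becker: $75,200; Vance: $149,800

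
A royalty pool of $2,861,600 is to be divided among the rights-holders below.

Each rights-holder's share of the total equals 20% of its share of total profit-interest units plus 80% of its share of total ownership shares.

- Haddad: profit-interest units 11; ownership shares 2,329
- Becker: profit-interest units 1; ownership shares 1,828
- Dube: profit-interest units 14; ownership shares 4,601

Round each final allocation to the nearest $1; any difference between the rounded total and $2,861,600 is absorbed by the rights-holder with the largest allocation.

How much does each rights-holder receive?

Totals — profit-interest units 26, ownership shares 8,758.
Blended shares (20% profit-interest units + 80% ownership shares): Haddad 0.2974; Becker 0.1747; Dube 0.5280.
Unrounded shares: Haddad 850,919.71; Becker 499,838.73; Dube 1,510,841.56.
After rounding ($1): Haddad $850,920; Becker $499,839; Dube $1,510,842. Sum = $2,861,601.
Difference $2,861,600 − $2,861,601 = −$1 applied to largest allocation (Dube): Dube becomes $1,510,841.

Haddad: $850,920 · Becker: $499,839 · Dube: $1,510,841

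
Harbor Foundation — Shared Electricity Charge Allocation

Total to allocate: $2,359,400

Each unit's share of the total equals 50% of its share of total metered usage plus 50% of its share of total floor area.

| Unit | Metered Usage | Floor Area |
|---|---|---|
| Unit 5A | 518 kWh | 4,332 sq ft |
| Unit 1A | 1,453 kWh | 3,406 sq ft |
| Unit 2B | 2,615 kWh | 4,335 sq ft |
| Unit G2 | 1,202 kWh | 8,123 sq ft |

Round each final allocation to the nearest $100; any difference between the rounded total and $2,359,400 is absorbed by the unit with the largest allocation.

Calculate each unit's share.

Metered usage total 5,788; floor area total 20,196.
Blended shares (50% metered usage + 50% floor area): Unit 5A 0.1520; Unit 1A 0.2098; Unit 2B 0.3332; Unit G2 0.3049.
Unrounded shares: Unit 5A 358,621.05; Unit 1A 495,101.08; Unit 2B 786,203.14; Unit G2 719,474.73.
After rounding ($100): Unit 5A $358,600; Unit 1A $495,100; Unit 2B $786,200; Unit G2 $719,500. Sum = $2,359,400.
Sum already equals the total — no adjustment.

Unit 5A: $358,600; Unit 1A: $495,100; Unit 2B: $786,200; Unit G2: $719,500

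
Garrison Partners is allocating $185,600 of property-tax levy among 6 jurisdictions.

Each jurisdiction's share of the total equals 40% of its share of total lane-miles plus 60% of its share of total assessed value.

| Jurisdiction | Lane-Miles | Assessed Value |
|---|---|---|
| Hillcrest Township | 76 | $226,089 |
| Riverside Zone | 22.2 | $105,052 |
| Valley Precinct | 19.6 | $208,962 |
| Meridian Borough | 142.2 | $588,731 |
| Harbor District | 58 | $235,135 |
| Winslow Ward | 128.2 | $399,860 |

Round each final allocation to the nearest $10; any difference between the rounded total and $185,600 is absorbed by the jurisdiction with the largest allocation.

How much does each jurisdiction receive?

Totals — lane-miles 446.2, assessed value 1,763,829.
Combined weights (40% lane-miles + 60% assessed value): Hillcrest Township 0.1450; Riverside Zone 0.0556; Valley Precinct 0.0887; Meridian Borough 0.3277; Harbor District 0.1320; Winslow Ward 0.2509.
Pro-rata amounts: Hillcrest Township 26,919.30; Riverside Zone 10,326.19; Valley Precinct 16,454.00; Meridian Borough 60,829.38; Harbor District 24,495.54; Winslow Ward 46,575.58.
Rounded to nearest $10: Hillcrest Township $26,920; Riverside Zone $10,330; Valley Precinct $16,450; Meridian Borough $60,830; Harbor District $24,500; Winslow Ward $46,580. Sum = $185,610.
Difference $185,600 − $185,610 = −$10 applied to largest allocation (Meridian Borough): Meridian Borough becomes $60,820.

Hillcrest Township: $26,920 | Riverside Zone: $10,330 | Valley Precinct: $16,450 | Meridian Borough: $60,820 | Harbor District: $24,500 | Winslow Ward: $46,580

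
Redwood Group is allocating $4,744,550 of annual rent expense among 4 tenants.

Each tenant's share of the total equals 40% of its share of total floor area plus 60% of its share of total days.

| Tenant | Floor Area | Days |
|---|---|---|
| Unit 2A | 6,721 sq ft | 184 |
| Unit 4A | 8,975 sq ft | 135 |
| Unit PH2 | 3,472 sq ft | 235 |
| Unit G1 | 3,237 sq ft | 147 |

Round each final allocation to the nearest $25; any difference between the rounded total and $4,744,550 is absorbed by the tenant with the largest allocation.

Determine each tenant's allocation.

Floor area total 22,405; days total 701.
Composite weights (40% floor area + 60% days): Unit 2A 0.2775; Unit 4A 0.2758; Unit PH2 0.2631; Unit G1 0.1836.
Proportional shares: Unit 2A 1,316,519.51; Unit 4A 1,308,458.20; Unit PH2 1,248,421.06; Unit G1 871,151.23.
After rounding ($25): Unit 2A $1,316,525; Unit 4A $1,308,450; Unit PH2 $1,248,425; Unit G1 $871,150. Sum = $4,744,550.
No rounding difference to absorb.

Unit 2A: $1,316,525 | Unit 4A: $1,308,450 | Unit PH2: $1,248,425 | Unit G1: $871,150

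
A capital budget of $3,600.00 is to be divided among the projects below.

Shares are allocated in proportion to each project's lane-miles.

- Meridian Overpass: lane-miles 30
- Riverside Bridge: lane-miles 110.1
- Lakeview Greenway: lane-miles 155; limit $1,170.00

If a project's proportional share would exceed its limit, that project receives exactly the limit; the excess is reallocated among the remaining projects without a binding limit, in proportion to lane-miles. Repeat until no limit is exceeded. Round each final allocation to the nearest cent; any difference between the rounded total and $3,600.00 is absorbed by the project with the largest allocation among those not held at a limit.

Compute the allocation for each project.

Meridian Overpass: $520.34 | Riverside Bridge: $1,909.66 | Lakeview Greenway: $1,170.00

Lane-miles total: 295.1.
Pro-rata shares before constraints: Meridian Overpass 365.9776; Riverside Bridge 1,343.1379; Lakeview Greenway 1,890.8844.
Cap binds for Lakeview Greenway ($1,170.00); balance $2,430.00 reallocated over remaining lane-miles 140.1.
Remaining shares: Meridian Overpass 520.3426 → $520.34; Riverside Bridge 1,909.6574 → $1,909.66.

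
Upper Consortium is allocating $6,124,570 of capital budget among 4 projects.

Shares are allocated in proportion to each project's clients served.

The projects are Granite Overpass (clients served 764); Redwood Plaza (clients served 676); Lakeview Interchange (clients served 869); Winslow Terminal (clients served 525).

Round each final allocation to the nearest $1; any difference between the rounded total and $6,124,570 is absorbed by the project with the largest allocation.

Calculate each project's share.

Granite Overpass: $1,651,084 · Redwood Plaza: $1,460,907 · Lakeview Interchange: $1,877,999 · Winslow Terminal: $1,134,580

Total clients served = 2,834.
Proportional shares: Granite Overpass 764/2,834 × $6,124,570 = 1,651,083.80; Redwood Plaza 676/2,834 × $6,124,570 = 1,460,906.61; Lakeview Interchange 869/2,834 × $6,124,570 = 1,877,999.76; Winslow Terminal 525/2,834 × $6,124,570 = 1,134,579.83.
Rounded to nearest $1: Granite Overpass $1,651,084; Redwood Plaza $1,460,907; Lakeview Interchange $1,878,000; Winslow Terminal $1,134,580. Sum = $6,124,571.
Difference $6,124,570 − $6,124,571 = −$1 applied to largest allocation (Lakeview Interchange): Lakeview Interchange becomes $1,877,999.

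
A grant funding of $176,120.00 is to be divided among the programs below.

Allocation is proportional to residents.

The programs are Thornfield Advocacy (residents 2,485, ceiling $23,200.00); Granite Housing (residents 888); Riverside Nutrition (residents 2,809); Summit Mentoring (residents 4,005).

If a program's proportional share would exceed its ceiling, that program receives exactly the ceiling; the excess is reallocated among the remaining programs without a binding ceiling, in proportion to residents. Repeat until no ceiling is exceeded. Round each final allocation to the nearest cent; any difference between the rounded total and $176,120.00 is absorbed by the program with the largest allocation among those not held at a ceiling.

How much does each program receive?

Combined residents = 10,187.
Proportional shares (ignoring caps): Thornfield Advocacy 42,962.4227; Granite Housing 15,352.3667; Riverside Nutrition 48,563.9619; Summit Mentoring 69,241.2487.
Capped: Thornfield Advocacy ($23,200.00); remaining pool $152,920.00 reallocated over remaining residents 7,702.
Remaining shares: Granite Housing 17,630.8699 → $17,630.87; Riverside Nutrition 55,771.5243 → $55,771.52; Summit Mentoring 79,517.6058 → $79,517.61.

Thornfield Advocacy: $23,200.00 · Granite Housing: $17,630.87 · Riverside Nutrition: $55,771.52 · Summit Mentoring: $79,517.61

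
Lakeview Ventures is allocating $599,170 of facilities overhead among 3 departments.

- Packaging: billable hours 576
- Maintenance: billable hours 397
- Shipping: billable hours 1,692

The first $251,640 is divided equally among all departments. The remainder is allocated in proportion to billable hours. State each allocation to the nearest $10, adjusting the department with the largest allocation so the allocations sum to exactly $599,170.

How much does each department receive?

First tranche $251,640 split equally: $83,880 each.
Remainder $347,530 by billable hours (total 2,665): Packaging 75,113.43 → $75,110; Maintenance 51,770.89 → $51,770; Shipping 220,645.69 → $220,650.
Totals: Packaging $83,880 + $75,110 = $158,990; Maintenance $83,880 + $51,770 = $135,650; Shipping $83,880 + $220,650 = $304,530.

Packaging: $158,990; Maintenance: $135,650; Shipping: $304,530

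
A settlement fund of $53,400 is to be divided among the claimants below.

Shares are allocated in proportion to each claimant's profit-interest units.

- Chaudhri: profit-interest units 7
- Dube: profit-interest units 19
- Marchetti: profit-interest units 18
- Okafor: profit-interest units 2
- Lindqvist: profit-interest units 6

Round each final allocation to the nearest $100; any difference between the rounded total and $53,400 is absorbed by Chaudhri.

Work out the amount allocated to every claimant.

Chaudhri: $7,100 · Dube: $19,500 · Marchetti: $18,500 · Okafor: $2,100 · Lindqvist: $6,200

Combined profit-interest units = 52.
Unrounded shares: Chaudhri 7/52 × $53,400 = 7,188.46; Dube 19/52 × $53,400 = 19,511.54; Marchetti 18/52 × $53,400 = 18,484.62; Okafor 2/52 × $53,400 = 2,053.85; Lindqvist 6/52 × $53,400 = 6,161.54.
At nearest $100: Chaudhri $7,200; Dube $19,500; Marchetti $18,500; Okafor $2,100; Lindqvist $6,200. Sum = $53,500.
Difference $53,400 − $53,500 = −$100 applied to Chaudhri: Chaudhri becomes $7,100.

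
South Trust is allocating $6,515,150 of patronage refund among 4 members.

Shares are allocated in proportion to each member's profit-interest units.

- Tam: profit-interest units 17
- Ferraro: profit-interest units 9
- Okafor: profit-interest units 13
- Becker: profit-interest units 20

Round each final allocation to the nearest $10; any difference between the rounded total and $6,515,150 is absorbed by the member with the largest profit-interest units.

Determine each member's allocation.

Total profit-interest units = 17 + 9 + 13 + 20 = 59.
Pro-rata amounts: Tam 1,877,246.61; Ferraro 993,836.44; Okafor 1,435,541.53; Becker 2,208,525.42.
At nearest $10: Tam $1,877,250; Ferraro $993,840; Okafor $1,435,540; Becker $2,208,530. Sum = $6,515,160.
Difference $6,515,150 − $6,515,160 = −$10 applied to largest profit-interest units (Becker): Becker becomes $2,208,520.

Tam: $1,877,250 | Ferraro: $993,840 | Okafor: $1,435,540 | Becker: $2,208,520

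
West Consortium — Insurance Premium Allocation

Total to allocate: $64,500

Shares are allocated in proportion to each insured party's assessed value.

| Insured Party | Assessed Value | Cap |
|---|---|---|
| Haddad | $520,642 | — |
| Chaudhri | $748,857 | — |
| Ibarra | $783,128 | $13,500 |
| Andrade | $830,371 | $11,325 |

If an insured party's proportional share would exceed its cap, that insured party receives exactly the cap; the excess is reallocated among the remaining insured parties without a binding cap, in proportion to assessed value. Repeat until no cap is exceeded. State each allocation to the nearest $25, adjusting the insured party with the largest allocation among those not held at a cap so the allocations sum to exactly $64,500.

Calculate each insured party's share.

Sum of assessed value: 2,882,998.
Unconstrained shares: Haddad 11,648.09; Chaudhri 16,753.84; Ibarra 17,520.57; Andrade 18,577.51.
Cap binds for Ibarra ($13,500), Andrade ($11,325); remaining pool $39,675 reallocated over remaining assessed value 1,269,499.
Redistributed shares: Haddad 16,271.36 → $16,275; Chaudhri 23,403.64 → $23,400.

Haddad: $16,275 | Chaudhri: $23,400 | Ibarra: $13,500 | Andrade: $11,325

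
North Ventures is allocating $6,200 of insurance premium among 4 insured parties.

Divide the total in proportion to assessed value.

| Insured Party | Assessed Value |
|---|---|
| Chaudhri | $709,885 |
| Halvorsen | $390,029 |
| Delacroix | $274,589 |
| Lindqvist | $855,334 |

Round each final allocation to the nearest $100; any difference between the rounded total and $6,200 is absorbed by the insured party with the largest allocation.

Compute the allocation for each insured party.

Chaudhri: $2,000; Halvorsen: $1,100; Delacroix: $800; Lindqvist: $2,300

Combined assessed value = 2,229,837.
Raw shares: Chaudhri 709,885/2,229,837 × $6,200 = 1,973.82; Halvorsen 390,029/2,229,837 × $6,200 = 1,084.46; Delacroix 274,589/2,229,837 × $6,200 = 763.49; Lindqvist 855,334/2,229,837 × $6,200 = 2,378.23.
After rounding ($100): Chaudhri $2,000; Halvorsen $1,100; Delacroix $800; Lindqvist $2,400. Sum = $6,300.
Difference $6,200 − $6,300 = −$100 applied to largest allocation (Lindqvist): Lindqvist becomes $2,300.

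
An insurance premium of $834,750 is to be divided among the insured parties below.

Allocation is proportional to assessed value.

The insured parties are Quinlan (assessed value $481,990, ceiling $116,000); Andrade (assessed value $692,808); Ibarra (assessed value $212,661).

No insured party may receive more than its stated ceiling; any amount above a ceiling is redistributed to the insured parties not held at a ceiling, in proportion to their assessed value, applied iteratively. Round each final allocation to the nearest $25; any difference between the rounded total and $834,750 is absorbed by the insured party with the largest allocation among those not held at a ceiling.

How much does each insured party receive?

Quinlan: $116,000 | Andrade: $549,950 | Ibarra: $168,800

Combined assessed value = 1,387,459.
Pro-rata shares before constraints: Quinlan 289,984.17; Andrade 416,820.59; Ibarra 127,945.24.
Cap binds for Quinlan ($116,000); residual $718,750 reallocated over remaining assessed value 905,469.
Redistributed shares: Andrade 549,942.35 → $549,950; Ibarra 168,807.65 → $168,800.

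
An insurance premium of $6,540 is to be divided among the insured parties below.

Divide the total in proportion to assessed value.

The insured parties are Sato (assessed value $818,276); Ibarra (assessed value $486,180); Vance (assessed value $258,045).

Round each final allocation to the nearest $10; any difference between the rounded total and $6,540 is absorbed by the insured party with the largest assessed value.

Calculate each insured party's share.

Combined assessed value = 1,562,501.
Raw shares: Sato 818,276/1,562,501 × $6,540 = 3,424.97; Ibarra 486,180/1,562,501 × $6,540 = 2,034.95; Vance 258,045/1,562,501 × $6,540 = 1,080.07.
Rounded to nearest $10: Sato $3,420; Ibarra $2,030; Vance $1,080. Sum = $6,530.
Difference $6,540 − $6,530 = +$10 applied to largest assessed value (Sato): Sato becomes $3,430.

Sato: $3,430; Ibarra: $2,030; Vance: $1,080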